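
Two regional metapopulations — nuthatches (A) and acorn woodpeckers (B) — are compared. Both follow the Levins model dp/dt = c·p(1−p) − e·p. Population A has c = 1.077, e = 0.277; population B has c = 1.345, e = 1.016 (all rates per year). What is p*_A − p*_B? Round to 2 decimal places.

A: p*_A = 1 − 0.277/1.077 = 0.7428.
B: p*_B = 1 − 1.016/1.345 = 0.2446.
p*_A − p*_B = 0.7428 − 0.2446 = 0.4982.

0.50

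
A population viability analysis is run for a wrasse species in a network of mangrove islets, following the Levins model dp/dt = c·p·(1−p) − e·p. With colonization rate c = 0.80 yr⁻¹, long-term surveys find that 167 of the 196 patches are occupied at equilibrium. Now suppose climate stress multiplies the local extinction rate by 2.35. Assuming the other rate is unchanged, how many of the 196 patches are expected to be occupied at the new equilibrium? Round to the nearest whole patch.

Observed p* = 167/196 = 0.85204.
Balance c(1−p*) = e gives e = 0.80×(1 − 0.85204) = 0.11837.
New p* = 1 − e/c = 1 − 0.27817/0.80000 = 0.65229.
Expected occupied = 196 × 0.65229 = 127.85 ≈ 128.

128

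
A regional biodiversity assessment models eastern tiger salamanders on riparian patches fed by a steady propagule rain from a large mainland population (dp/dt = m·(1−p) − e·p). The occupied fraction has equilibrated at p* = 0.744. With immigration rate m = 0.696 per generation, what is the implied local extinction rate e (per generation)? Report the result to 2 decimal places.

At equilibrium m(1−p*) = e·p*, so e = m(1−p*)/p*.
e = 0.696 × 0.2560 / 0.744 = 0.2395.

0.24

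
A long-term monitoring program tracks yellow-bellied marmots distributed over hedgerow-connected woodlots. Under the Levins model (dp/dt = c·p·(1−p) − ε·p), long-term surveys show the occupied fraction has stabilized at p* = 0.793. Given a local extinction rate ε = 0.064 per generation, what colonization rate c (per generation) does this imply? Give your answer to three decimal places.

At equilibrium c(1−p*) = ε, so c = ε/(1−p*).
c = 0.064/(1 − 0.793) = 0.064/0.2070 = 0.3092.

0.309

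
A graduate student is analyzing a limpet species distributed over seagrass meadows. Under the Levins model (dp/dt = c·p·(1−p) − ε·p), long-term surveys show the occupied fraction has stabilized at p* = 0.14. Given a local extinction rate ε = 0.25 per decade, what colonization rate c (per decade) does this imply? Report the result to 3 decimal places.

At equilibrium c(1−p*) = ε, so c = ε/(1−p*).
c = 0.25/(1 − 0.14) = 0.25/0.8600 = 0.2907.

0.291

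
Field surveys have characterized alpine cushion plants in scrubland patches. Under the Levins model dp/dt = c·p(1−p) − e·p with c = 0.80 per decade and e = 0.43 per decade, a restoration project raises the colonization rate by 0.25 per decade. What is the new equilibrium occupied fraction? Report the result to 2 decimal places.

Before: p* = 1 − 0.43/0.80 = 0.4625.
After the change, c = 1.05, e = 0.43, so p* = 1 − 0.43/1.05 = 0.5905.

0.59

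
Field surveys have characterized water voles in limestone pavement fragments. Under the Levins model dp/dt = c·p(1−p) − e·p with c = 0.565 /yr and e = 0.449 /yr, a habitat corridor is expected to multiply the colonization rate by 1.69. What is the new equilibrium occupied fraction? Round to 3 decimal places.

Before: p* = 1 − 0.449/0.565 = 0.2053.
After the change, c = 0.95485, e = 0.449, so p* = 1 − 0.449/0.95485 = 0.5298.

0.530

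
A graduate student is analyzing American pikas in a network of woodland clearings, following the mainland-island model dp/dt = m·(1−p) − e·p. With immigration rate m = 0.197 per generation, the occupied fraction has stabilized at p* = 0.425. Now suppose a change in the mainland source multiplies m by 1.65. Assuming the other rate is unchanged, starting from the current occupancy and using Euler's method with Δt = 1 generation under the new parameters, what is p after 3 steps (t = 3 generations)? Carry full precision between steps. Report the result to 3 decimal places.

0.541

Balance m(1−p*) = e·p* gives e = m(1−p*)/p* = 0.197×0.57500/0.42500 = 0.26653.
Starting from p₀ = 0.42500; update p ← p + (dp/dt)·Δt with the new parameters.
t = 1: p = 0.42500 + (+0.07363) = 0.49863
t = 2: p = 0.49863 + (+0.03007) = 0.52870
t = 3: p = 0.52870 + (+0.01228) = 0.54098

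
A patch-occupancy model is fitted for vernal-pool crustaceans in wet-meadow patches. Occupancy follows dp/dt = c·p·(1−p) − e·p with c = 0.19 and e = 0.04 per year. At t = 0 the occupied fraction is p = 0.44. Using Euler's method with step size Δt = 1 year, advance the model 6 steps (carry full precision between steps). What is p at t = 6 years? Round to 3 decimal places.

0.600

Update rule: p ← p + [c·p·(1−p) − e·p]·Δt with Δt = 1.
p: 0.44000 → 0.46922  (Δp = +0.02922)
p: 0.46922 → 0.49777  (Δp = +0.02855)
p: 0.49777 → 0.52536  (Δp = +0.02759)
p: 0.52536 → 0.55172  (Δp = +0.02636)
p: 0.55172 → 0.57664  (Δp = +0.02492)
p: 0.57664 → 0.59996  (Δp = +0.02332)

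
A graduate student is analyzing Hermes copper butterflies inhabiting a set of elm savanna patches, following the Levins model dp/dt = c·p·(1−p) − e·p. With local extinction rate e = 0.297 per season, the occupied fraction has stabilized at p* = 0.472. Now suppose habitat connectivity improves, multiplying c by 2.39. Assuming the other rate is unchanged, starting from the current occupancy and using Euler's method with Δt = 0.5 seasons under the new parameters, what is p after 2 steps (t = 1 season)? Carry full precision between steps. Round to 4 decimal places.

0.6497

Balance c(1−p*) = e gives c = e/(1 − 0.47200) = 0.297/0.52800 = 0.56250.
Starting from p₀ = 0.47200; update p ← p + (dp/dt)·Δt with the new parameters.
t = 0.5: p = 0.47200 + (+0.09743) = 0.56943
t = 1: p = 0.56943 + (+0.08025) = 0.64967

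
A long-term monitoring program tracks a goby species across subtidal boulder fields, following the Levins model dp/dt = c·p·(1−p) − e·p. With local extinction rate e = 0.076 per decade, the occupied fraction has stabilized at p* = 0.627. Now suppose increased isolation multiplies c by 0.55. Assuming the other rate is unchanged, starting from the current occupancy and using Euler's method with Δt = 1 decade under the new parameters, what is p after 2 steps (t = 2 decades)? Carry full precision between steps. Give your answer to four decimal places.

0.5863

Balance c(1−p*) = e gives c = e/(1 − 0.62700) = 0.076/0.37300 = 0.20375.
Starting from p₀ = 0.62700; update p ← p + (dp/dt)·Δt with the new parameters.
  1  |  dp/dt·Δt = -0.021443  |  p_1 = 0.605557
  2  |  dp/dt·Δt = -0.019255  |  p_2 = 0.586302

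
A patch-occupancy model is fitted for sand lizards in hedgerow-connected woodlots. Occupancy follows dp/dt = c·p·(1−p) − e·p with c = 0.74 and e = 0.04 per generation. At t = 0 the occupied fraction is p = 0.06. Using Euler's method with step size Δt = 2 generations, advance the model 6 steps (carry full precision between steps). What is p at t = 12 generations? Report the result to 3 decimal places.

Update rule: p ← p + [c·p·(1−p) − e·p]·Δt with Δt = 2.
  1  |  dp/dt·Δt = +0.078672  |  p_1 = 0.138672
  2  |  dp/dt·Δt = +0.165681  |  p_2 = 0.304353
  3  |  dp/dt·Δt = +0.289000  |  p_3 = 0.593353
  4  |  dp/dt·Δt = +0.309634  |  p_4 = 0.902987
  5  |  dp/dt·Δt = +0.057411  |  p_5 = 0.960398
  6  |  dp/dt·Δt = -0.020542  |  p_6 = 0.939856

0.940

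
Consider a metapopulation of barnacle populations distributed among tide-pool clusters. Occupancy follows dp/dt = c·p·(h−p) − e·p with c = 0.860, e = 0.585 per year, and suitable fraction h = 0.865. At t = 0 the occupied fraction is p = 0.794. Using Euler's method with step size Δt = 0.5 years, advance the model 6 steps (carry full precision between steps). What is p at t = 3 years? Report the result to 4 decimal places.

Update rule: p ← p + [c·p·(h−p) − e·p]·Δt with Δt = 0.5.
step 1: Δp = -0.20800, p = 0.58600
step 2: Δp = -0.10110, p = 0.48490
step 3: Δp = -0.06258, p = 0.42232
step 4: Δp = -0.04314, p = 0.37918
step 5: Δp = -0.03170, p = 0.34748
step 6: Δp = -0.02431, p = 0.32317

0.3232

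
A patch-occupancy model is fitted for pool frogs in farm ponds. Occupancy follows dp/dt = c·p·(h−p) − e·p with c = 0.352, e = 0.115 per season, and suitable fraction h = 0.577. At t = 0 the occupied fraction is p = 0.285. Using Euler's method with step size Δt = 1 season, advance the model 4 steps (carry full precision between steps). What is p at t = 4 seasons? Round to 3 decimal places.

Update rule: p ← p + [c·p·(h−p) − e·p]·Δt with Δt = 1.
p: 0.28500 → 0.28152  (Δp = -0.00348)
p: 0.28152 → 0.27842  (Δp = -0.00309)
p: 0.27842 → 0.27567  (Δp = -0.00276)
p: 0.27567 → 0.27321  (Δp = -0.00246)

0.273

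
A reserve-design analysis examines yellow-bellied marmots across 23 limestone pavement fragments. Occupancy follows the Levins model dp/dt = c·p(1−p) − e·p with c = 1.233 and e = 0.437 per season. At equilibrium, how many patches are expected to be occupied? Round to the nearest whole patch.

15

p* = 1 − e/c = 1 − 0.437/1.233 = 0.6456.
Expected occupied patches = N × p* = 23 × 0.6456 = 14.85 ≈ 15.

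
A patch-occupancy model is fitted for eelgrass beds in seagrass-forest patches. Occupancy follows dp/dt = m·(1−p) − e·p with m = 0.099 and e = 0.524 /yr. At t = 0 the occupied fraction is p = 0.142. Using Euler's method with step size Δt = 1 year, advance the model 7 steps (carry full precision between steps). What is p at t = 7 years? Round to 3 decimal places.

Update rule: p ← p + [m·(1−p) − e·p]·Δt with Δt = 1.
t = 1: p = 0.14200 + (+0.01053) = 0.15253
t = 2: p = 0.15253 + (+0.00397) = 0.15651
t = 3: p = 0.15651 + (+0.00150) = 0.15800
t = 4: p = 0.15800 + (+0.00056) = 0.15857
t = 5: p = 0.15857 + (+0.00021) = 0.15878
t = 6: p = 0.15878 + (+0.00008) = 0.15886
t = 7: p = 0.15886 + (+0.00003) = 0.15889

0.159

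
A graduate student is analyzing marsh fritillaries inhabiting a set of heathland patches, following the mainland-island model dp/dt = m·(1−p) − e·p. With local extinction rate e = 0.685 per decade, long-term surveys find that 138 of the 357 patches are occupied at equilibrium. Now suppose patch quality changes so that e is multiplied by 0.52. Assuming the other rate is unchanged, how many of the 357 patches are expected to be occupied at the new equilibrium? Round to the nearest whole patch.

196

Observed p* = 138/357 = 0.38655.
Balance m(1−p*) = e·p* gives m = e·p*/(1−p*) = 0.685×0.38655/0.61345 = 0.43164.
New p* = m/(m+e) = 0.43164/(0.43164+0.35620) = 0.54788.
Expected occupied = 357 × 0.54788 = 195.59 ≈ 196.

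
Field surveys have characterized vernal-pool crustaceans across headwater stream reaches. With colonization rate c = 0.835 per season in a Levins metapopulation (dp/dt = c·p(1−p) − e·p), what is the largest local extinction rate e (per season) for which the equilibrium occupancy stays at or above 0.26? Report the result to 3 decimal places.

0.618

1 − e/c ≥ 0.26 ⇒ e ≤ c(1 − 0.26) = 0.835 × 0.7400.
e_max = 0.6179.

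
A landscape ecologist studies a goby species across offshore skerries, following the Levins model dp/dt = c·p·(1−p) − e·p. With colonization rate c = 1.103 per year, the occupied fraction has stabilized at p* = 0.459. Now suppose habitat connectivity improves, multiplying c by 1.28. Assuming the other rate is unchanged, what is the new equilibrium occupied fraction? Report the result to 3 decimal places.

0.577

Balance c(1−p*) = e gives e = 1.103×(1 − 0.45900) = 0.59672.
New p* = 1 − e/c = 1 − 0.59672/1.41184 = 0.57735.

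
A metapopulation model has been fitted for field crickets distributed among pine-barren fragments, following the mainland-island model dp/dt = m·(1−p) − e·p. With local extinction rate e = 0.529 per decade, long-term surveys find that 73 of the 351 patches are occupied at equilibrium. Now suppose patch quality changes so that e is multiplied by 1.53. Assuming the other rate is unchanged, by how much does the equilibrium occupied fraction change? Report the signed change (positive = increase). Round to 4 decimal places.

Observed p* = 73/351 = 0.20798.
Balance m(1−p*) = e·p* gives m = e·p*/(1−p*) = 0.529×0.20798/0.79202 = 0.13891.
New p* = m/(m+e) = 0.13891/(0.13891+0.80937) = 0.14649.
Δp* = 0.14649 − 0.20798 = -0.06149.

-0.0615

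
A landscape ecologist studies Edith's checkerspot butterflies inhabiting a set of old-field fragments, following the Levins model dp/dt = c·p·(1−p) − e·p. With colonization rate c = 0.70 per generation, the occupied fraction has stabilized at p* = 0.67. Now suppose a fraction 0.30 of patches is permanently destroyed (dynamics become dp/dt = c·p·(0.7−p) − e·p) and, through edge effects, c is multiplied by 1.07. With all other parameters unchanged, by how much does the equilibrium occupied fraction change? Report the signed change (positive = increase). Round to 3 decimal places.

-0.278

Balance c(1−p*) = e gives e = 0.70×(1 − 0.67000) = 0.23100.
New p* = 0.7 − e/c = 0.7 − 0.23100/0.74900 = 0.39159.
Δp* = 0.39159 − 0.67000 = -0.27841.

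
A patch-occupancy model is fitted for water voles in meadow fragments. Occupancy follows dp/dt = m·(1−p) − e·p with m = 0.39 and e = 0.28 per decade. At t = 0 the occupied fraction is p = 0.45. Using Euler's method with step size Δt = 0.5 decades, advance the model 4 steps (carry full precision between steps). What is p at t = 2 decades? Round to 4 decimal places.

0.5563

Update rule: p ← p + [m·(1−p) − e·p]·Δt with Δt = 0.5.
t = 0.5: p = 0.45000 + (+0.04425) = 0.49425
t = 1: p = 0.49425 + (+0.02943) = 0.52368
t = 1.5: p = 0.52368 + (+0.01957) = 0.54324
t = 2: p = 0.54324 + (+0.01301) = 0.55626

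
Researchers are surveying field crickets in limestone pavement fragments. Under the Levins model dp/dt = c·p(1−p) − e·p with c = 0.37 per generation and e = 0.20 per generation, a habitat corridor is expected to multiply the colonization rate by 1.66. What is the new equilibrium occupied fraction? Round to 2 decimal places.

Before: p* = 1 − 0.20/0.37 = 0.4595.
After the change, c = 0.6142, e = 0.2, so p* = 1 − 0.2/0.6142 = 0.6744.

0.67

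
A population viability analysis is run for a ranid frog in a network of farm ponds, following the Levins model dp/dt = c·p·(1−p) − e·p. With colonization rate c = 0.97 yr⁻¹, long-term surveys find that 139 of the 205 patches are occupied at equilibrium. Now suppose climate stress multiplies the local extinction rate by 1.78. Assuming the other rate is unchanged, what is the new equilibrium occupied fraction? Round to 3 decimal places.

Observed p* = 139/205 = 0.67805.
Balance c(1−p*) = e gives e = 0.97×(1 − 0.67805) = 0.31229.
New p* = 1 − e/c = 1 − 0.55588/0.97000 = 0.42693.

0.427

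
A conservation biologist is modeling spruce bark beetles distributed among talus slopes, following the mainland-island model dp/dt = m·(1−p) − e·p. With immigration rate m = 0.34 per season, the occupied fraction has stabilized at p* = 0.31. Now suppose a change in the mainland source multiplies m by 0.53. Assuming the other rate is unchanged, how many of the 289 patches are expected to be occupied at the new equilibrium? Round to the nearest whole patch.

56

Balance m(1−p*) = e·p* gives e = m(1−p*)/p* = 0.34×0.69000/0.31000 = 0.75677.
New p* = m/(m+e) = 0.18020/(0.18020+0.75677) = 0.19232.
Expected occupied = 289 × 0.19232 = 55.58 ≈ 56.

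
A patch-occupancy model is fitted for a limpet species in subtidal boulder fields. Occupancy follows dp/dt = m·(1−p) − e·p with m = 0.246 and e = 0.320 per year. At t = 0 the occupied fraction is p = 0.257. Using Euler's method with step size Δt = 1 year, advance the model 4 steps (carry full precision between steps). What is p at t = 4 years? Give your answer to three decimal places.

Update rule: p ← p + [m·(1−p) − e·p]·Δt with Δt = 1.
t = 1: p = 0.25700 + (+0.10054) = 0.35754
t = 2: p = 0.35754 + (+0.04363) = 0.40117
t = 3: p = 0.40117 + (+0.01894) = 0.42011
t = 4: p = 0.42011 + (+0.00822) = 0.42833

0.428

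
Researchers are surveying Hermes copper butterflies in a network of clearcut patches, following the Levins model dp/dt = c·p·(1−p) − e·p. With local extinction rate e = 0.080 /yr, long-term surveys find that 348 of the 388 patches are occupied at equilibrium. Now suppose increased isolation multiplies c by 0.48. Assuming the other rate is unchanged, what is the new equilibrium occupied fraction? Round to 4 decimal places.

0.7852

Observed p* = 348/388 = 0.89691.
Balance c(1−p*) = e gives c = e/(1 − 0.89691) = 0.080/0.10309 = 0.77602.
New p* = 1 − e/c = 1 − 0.08000/0.37249 = 0.78523.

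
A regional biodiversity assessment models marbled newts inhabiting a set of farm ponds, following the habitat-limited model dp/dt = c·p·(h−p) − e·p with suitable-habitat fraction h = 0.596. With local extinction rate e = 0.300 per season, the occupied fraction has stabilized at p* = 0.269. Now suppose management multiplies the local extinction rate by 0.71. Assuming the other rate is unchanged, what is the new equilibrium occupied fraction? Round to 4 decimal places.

Balance c(h−p*) = e gives c = e/(0.596 − 0.26900) = 0.300/0.32700 = 0.91743.
New p* = 0.596 − e/c = 0.596 − 0.21300/0.91743 = 0.36383.

0.3638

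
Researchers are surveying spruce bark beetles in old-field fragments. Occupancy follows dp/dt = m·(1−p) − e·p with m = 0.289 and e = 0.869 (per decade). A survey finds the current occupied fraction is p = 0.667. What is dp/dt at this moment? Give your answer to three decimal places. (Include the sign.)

-0.483

Colonization term: m·(1−p) = 0.289×0.3330 = 0.09624.
Extinction term: e·p = 0.57962.
dp/dt = 0.09624 − 0.57962 = -0.48339.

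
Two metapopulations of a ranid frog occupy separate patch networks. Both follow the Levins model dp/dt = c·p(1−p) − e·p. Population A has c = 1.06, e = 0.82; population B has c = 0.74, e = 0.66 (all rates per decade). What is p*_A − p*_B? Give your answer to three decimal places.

A: p*_A = 1 − 0.82/1.06 = 0.2264.
B: p*_B = 1 − 0.66/0.74 = 0.1081.
p*_A − p*_B = 0.2264 − 0.1081 = 0.1183.

0.118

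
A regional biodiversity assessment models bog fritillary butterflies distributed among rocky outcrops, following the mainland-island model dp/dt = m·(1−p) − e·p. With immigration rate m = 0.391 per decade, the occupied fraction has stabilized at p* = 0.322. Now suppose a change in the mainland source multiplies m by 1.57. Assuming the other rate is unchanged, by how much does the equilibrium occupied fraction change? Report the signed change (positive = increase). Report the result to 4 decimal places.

Balance m(1−p*) = e·p* gives e = m(1−p*)/p* = 0.391×0.67800/0.32200 = 0.82329.
New p* = m/(m+e) = 0.61387/(0.61387+0.82329) = 0.42714.
Δp* = 0.42714 − 0.32200 = +0.10514.

0.1051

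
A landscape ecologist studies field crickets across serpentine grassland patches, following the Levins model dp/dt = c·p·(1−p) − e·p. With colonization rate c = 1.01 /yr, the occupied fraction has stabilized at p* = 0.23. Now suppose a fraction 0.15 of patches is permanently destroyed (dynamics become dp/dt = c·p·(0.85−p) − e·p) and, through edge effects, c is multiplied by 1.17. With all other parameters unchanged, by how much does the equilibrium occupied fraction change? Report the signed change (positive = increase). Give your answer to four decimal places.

Balance c(1−p*) = e gives e = 1.01×(1 − 0.23000) = 0.77770.
New p* = 0.85 − e/c = 0.85 − 0.77770/1.18170 = 0.19188.
Δp* = 0.19188 − 0.23000 = -0.03812.

-0.0381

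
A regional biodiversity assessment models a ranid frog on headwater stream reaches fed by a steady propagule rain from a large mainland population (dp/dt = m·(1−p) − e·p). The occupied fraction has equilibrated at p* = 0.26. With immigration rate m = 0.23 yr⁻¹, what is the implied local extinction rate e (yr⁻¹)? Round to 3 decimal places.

0.655

At equilibrium m(1−p*) = e·p*, so e = m(1−p*)/p*.
e = 0.23 × 0.7400 / 0.26 = 0.6546.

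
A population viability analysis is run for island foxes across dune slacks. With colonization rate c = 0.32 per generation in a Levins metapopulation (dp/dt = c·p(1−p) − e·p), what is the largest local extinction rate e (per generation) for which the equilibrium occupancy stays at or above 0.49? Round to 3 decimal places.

1 − e/c ≥ 0.49 ⇒ e ≤ c(1 − 0.49) = 0.32 × 0.5100.
e_max = 0.1632.

0.163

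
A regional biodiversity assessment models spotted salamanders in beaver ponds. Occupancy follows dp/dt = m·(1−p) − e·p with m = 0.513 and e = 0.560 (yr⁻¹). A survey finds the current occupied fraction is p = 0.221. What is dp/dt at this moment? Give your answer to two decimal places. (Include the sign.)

Colonization term: m·(1−p) = 0.513×0.7790 = 0.39963.
Extinction term: e·p = 0.12376.
dp/dt = 0.39963 − 0.12376 = 0.27587.

0.28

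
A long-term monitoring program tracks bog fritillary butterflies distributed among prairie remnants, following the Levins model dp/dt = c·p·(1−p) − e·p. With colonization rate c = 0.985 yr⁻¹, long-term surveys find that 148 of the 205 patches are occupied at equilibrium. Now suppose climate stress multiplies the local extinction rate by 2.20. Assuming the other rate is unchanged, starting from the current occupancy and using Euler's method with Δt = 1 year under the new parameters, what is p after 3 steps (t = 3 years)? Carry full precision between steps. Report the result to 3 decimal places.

0.417

Observed p* = 148/205 = 0.72195.
Balance c(1−p*) = e gives e = 0.985×(1 − 0.72195) = 0.27388.
Starting from p₀ = 0.72195; update p ← p + (dp/dt)·Δt with the new parameters.
p: 0.72195 → 0.48468  (Δp = -0.23727)
p: 0.48468 → 0.43866  (Δp = -0.04602)
p: 0.43866 → 0.41690  (Δp = -0.02176)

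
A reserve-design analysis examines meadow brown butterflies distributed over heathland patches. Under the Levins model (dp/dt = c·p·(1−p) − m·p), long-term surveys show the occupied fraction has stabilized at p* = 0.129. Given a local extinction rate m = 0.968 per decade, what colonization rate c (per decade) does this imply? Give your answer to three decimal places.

1.111

At equilibrium c(1−p*) = m, so c = m/(1−p*).
c = 0.968/(1 − 0.129) = 0.968/0.8710 = 1.1114.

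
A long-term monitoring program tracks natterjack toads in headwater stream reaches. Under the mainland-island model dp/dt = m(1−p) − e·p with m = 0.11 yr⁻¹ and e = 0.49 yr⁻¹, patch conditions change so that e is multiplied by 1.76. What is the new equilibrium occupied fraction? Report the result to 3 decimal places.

Before: p* = 0.11/(0.11+0.49) = 0.1833.
After: m = 0.11, e = 0.8624; p* = 0.11/0.9724 = 0.1131.

0.113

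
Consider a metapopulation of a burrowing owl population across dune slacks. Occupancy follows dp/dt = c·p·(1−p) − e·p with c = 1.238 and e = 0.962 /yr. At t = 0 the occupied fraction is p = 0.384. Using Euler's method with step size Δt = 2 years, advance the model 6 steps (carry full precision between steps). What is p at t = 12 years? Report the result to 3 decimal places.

Update rule: p ← p + [c·p·(1−p) − e·p]·Δt with Δt = 2.
p: 0.38400 → 0.23087  (Δp = -0.15313)
p: 0.23087 → 0.22634  (Δp = -0.00453)
p: 0.22634 → 0.22443  (Δp = -0.00190)
p: 0.22443 → 0.22360  (Δp = -0.00083)
p: 0.22360 → 0.22324  (Δp = -0.00037)
p: 0.22324 → 0.22307  (Δp = -0.00016)

0.223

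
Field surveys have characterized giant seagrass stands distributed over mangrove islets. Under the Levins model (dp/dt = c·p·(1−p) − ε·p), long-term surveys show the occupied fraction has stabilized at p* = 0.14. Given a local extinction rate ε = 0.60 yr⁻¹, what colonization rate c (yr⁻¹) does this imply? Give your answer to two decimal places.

0.70

At equilibrium c(1−p*) = ε, so c = ε/(1−p*).
c = 0.60/(1 − 0.14) = 0.60/0.8600 = 0.6977.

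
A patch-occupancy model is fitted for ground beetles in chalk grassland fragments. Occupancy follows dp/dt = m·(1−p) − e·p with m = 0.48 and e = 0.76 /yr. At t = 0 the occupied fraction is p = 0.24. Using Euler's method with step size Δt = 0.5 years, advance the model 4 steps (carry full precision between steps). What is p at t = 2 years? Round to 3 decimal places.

Update rule: p ← p + [m·(1−p) − e·p]·Δt with Δt = 0.5.
step 1: Δp = +0.09120, p = 0.33120
step 2: Δp = +0.03466, p = 0.36586
step 3: Δp = +0.01317, p = 0.37903
step 4: Δp = +0.00500, p = 0.38403

0.384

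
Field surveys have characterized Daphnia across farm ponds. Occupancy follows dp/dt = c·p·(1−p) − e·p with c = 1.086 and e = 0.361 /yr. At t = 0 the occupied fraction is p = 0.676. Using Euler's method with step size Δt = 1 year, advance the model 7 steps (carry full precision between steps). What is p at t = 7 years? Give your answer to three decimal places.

0.668

Update rule: p ← p + [c·p·(1−p) − e·p]·Δt with Δt = 1.
t = 1: p = 0.67600 + (-0.00618) = 0.66982
t = 2: p = 0.66982 + (-0.00163) = 0.66820
t = 3: p = 0.66820 + (-0.00044) = 0.66775
t = 4: p = 0.66775 + (-0.00012) = 0.66763
t = 5: p = 0.66763 + (-0.00003) = 0.66760
t = 6: p = 0.66760 + (-0.00001) = 0.66759
t = 7: p = 0.66759 + (-0.00000) = 0.66759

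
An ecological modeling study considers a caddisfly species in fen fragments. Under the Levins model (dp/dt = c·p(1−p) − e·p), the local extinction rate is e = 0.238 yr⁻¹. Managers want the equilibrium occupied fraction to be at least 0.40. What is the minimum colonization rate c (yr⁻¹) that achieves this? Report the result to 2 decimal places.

0.40

p* = 1 − e/c ≥ 0.40 requires e/c ≤ 0.6000, i.e. c ≥ e/0.6000.
c_min = 0.238/0.6000 = 0.3967.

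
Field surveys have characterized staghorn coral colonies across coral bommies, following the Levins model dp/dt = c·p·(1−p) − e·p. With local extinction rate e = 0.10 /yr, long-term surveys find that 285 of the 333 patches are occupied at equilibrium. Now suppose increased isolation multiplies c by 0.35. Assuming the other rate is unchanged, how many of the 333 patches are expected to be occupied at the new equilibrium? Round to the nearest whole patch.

196

Observed p* = 285/333 = 0.85586.
Balance c(1−p*) = e gives c = e/(1 − 0.85586) = 0.10/0.14414 = 0.69377.
New p* = 1 − e/c = 1 − 0.10000/0.24282 = 0.58817.
Expected occupied = 333 × 0.58817 = 195.86 ≈ 196.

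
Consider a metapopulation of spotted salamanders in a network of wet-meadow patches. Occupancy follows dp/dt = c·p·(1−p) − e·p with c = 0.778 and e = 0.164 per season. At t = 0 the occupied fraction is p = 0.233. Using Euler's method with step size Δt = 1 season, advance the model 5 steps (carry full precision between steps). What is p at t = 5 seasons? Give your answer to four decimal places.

0.7308

Update rule: p ← p + [c·p·(1−p) − e·p]·Δt with Δt = 1.
step 1: Δp = +0.10083, p = 0.33383
step 2: Δp = +0.11827, p = 0.45209
step 3: Δp = +0.11857, p = 0.57067
step 4: Δp = +0.09703, p = 0.66769
step 5: Δp = +0.06312, p = 0.73081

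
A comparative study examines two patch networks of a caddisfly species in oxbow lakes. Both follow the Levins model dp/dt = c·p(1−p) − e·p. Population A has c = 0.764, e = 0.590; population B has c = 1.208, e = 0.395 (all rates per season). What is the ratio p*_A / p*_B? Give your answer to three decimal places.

A: p*_A = 1 − 0.590/0.764 = 0.2277.
B: p*_B = 1 − 0.395/1.208 = 0.6730.
p*_A / p*_B = 0.2277/0.6730 = 0.3384.

0.338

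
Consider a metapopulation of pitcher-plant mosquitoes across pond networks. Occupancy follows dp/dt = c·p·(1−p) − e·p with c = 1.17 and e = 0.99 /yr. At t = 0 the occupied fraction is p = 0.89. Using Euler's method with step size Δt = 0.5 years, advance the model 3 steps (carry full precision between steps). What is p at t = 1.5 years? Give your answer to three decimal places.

Update rule: p ← p + [c·p·(1−p) − e·p]·Δt with Δt = 0.5.
p: 0.89000 → 0.50672  (Δp = -0.38328)
p: 0.50672 → 0.40212  (Δp = -0.10460)
p: 0.40212 → 0.34371  (Δp = -0.05840)

0.344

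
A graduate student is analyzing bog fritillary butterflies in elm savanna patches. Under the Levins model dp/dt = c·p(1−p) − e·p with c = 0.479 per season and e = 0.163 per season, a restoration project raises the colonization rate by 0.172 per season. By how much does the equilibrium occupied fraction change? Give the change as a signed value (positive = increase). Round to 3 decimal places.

0.090

Before: p* = 1 − 0.163/0.479 = 0.6597.
After the change, c = 0.651, e = 0.163, so p* = 1 − 0.163/0.651 = 0.7496.
Δp* = 0.7496 − 0.6597 = +0.0899.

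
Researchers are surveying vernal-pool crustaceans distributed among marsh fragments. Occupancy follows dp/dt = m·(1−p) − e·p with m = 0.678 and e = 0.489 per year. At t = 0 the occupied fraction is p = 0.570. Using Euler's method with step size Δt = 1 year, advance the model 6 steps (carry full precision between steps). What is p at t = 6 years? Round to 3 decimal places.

Update rule: p ← p + [m·(1−p) − e·p]·Δt with Δt = 1.
step 1: Δp = +0.01281, p = 0.58281
step 2: Δp = -0.00214, p = 0.58067
step 3: Δp = +0.00036, p = 0.58103
step 4: Δp = -0.00006, p = 0.58097
step 5: Δp = +0.00001, p = 0.58098
step 6: Δp = -0.00000, p = 0.58098

0.581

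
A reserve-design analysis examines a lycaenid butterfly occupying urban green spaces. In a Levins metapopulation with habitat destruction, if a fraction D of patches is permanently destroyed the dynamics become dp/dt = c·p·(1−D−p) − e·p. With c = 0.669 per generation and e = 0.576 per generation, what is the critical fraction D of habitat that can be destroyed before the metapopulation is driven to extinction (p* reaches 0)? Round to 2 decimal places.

The nontrivial equilibrium is p* = (1−D) − e/c; extinction occurs when this hits zero.
So D_crit = 1 − e/c = 1 − 0.576/0.669 = 1 − 0.8610 = 0.1390.
This equals the undisturbed p*, a classic result of Lande's extension.

0.14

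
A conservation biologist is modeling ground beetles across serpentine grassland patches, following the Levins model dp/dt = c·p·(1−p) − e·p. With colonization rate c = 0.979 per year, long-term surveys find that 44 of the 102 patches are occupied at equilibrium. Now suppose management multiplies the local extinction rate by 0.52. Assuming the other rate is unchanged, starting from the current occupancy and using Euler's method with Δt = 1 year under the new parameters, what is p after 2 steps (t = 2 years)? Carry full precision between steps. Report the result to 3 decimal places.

Observed p* = 44/102 = 0.43137.
Balance c(1−p*) = e gives e = 0.979×(1 − 0.43137) = 0.55669.
Starting from p₀ = 0.43137; update p ← p + (dp/dt)·Δt with the new parameters.
t = 1: p = 0.43137 + (+0.11527) = 0.54664
t = 2: p = 0.54664 + (+0.08438) = 0.63102

0.631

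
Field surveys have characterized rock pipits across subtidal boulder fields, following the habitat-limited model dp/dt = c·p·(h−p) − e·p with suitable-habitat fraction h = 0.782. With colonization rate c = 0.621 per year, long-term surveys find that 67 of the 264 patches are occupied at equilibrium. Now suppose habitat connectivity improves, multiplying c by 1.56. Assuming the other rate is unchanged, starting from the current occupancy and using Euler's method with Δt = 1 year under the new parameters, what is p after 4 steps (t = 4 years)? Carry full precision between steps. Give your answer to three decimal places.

Observed p* = 67/264 = 0.25379.
Balance c(h−p*) = e gives e = 0.621×(0.782 − 0.25379) = 0.32802.
Starting from p₀ = 0.25379; update p ← p + (dp/dt)·Δt with the new parameters.
t = 1: p = 0.25379 + (+0.04662) = 0.30041
t = 2: p = 0.30041 + (+0.04161) = 0.34202
t = 3: p = 0.34202 + (+0.03359) = 0.37561
t = 4: p = 0.37561 + (+0.02467) = 0.40028

0.400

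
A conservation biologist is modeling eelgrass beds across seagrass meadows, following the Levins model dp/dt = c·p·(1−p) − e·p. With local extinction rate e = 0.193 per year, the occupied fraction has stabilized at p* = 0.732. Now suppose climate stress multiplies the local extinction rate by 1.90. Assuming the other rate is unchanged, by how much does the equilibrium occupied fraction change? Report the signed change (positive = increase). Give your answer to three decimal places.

-0.241

Balance c(1−p*) = e gives c = e/(1 − 0.73200) = 0.193/0.26800 = 0.72015.
New p* = 1 − e/c = 1 − 0.36670/0.72015 = 0.49080.
Δp* = 0.49080 − 0.73200 = -0.24120.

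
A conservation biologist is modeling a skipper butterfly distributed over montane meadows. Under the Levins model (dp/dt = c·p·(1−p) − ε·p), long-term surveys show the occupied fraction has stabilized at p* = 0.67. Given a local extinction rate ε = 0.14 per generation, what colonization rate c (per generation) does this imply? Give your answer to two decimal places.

At equilibrium c(1−p*) = ε, so c = ε/(1−p*).
c = 0.14/(1 − 0.67) = 0.14/0.3300 = 0.4242.

0.42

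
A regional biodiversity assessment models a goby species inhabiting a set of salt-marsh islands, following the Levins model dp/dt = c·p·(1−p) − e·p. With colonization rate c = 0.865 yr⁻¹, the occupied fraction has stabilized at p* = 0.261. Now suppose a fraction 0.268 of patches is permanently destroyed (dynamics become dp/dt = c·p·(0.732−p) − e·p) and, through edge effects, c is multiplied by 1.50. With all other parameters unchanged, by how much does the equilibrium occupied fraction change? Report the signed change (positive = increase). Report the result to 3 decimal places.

-0.022

Balance c(1−p*) = e gives e = 0.865×(1 − 0.26100) = 0.63923.
New p* = 0.732 − e/c = 0.732 − 0.63923/1.29750 = 0.23934.
Δp* = 0.23934 − 0.26100 = -0.02166.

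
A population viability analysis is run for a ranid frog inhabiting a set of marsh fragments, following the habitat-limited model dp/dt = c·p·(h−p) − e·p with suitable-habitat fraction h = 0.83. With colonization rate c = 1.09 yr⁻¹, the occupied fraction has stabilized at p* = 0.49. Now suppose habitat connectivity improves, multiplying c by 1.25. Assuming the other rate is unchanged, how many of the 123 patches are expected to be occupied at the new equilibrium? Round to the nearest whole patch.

Balance c(h−p*) = e gives e = 1.09×(0.83 − 0.49000) = 0.37060.
New p* = 0.83 − e/c = 0.83 − 0.37060/1.36250 = 0.55800.
Expected occupied = 123 × 0.55800 = 68.63 ≈ 69.

69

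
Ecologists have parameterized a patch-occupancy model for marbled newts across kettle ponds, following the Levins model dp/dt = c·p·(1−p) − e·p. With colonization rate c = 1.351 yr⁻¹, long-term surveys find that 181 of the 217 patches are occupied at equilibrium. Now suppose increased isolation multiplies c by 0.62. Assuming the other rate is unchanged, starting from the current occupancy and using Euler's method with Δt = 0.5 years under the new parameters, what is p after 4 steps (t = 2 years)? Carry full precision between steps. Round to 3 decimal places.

0.753

Observed p* = 181/217 = 0.83410.
Balance c(1−p*) = e gives e = 1.351×(1 − 0.83410) = 0.22413.
Starting from p₀ = 0.83410; update p ← p + (dp/dt)·Δt with the new parameters.
step 1: Δp = -0.03552, p = 0.79858
step 2: Δp = -0.02213, p = 0.77645
step 3: Δp = -0.01432, p = 0.76214
step 4: Δp = -0.00948, p = 0.75265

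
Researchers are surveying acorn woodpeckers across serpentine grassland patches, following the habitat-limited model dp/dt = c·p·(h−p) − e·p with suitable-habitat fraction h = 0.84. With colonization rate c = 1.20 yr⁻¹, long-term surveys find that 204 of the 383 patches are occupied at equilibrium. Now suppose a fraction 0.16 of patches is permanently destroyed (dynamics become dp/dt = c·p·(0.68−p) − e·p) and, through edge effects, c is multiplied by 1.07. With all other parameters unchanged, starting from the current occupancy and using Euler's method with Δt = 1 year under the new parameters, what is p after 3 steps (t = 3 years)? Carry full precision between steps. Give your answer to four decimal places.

Observed p* = 204/383 = 0.53264.
Balance c(h−p*) = e gives e = 1.20×(0.84 − 0.53264) = 0.36884.
Starting from p₀ = 0.53264; update p ← p + (dp/dt)·Δt with the new parameters.
step 1: Δp = -0.09567, p = 0.43696
step 2: Δp = -0.02481, p = 0.41215
step 3: Δp = -0.01027, p = 0.40188

0.4019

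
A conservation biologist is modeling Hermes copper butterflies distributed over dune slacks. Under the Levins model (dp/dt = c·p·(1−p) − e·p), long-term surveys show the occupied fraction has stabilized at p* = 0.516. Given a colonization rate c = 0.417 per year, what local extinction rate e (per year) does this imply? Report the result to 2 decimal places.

0.20

At equilibrium c(1−p*) = e.
e = 0.417 × (1 − 0.516) = 0.417 × 0.4840 = 0.2018.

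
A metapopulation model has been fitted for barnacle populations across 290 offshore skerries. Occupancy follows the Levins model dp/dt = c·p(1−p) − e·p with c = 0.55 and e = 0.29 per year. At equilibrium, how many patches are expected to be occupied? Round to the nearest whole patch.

p* = 1 − e/c = 1 − 0.29/0.55 = 0.4727.
Expected occupied patches = N × p* = 290 × 0.4727 = 137.09 ≈ 137.

137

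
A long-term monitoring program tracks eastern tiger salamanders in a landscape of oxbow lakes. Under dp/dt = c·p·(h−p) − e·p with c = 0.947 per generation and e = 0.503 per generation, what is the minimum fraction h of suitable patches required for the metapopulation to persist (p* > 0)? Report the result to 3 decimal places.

0.531

p* = h − e/c is positive only when h > e/c.
h_min = e/c = 0.503/0.947 = 0.5312.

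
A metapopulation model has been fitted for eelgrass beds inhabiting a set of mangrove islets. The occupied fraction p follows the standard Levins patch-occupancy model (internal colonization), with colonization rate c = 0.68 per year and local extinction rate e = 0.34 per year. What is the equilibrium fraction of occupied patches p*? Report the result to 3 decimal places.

0.500

Setting dp/dt = 0 and dividing through by p* gives c·(1−p*) = e.
So p* = 1 − e/c = 1 − 0.34/0.68 = 1 − 0.5000 = 0.5000.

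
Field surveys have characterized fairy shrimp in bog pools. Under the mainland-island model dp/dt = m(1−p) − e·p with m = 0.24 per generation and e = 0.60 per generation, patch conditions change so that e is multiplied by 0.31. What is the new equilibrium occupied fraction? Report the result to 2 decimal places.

Before: p* = 0.24/(0.24+0.60) = 0.2857.
After: m = 0.24, e = 0.186; p* = 0.24/0.4260 = 0.5634.

0.56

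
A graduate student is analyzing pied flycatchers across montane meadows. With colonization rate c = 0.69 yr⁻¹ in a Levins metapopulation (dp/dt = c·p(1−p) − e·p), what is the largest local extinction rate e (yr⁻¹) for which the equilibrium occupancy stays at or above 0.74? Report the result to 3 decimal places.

0.179

1 − e/c ≥ 0.74 ⇒ e ≤ c(1 − 0.74) = 0.69 × 0.2600.
e_max = 0.1794.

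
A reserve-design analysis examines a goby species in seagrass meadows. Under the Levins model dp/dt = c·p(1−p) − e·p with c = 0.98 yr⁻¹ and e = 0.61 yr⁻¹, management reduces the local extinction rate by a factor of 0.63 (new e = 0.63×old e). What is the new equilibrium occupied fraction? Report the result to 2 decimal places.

Before: p* = 1 − 0.61/0.98 = 0.3776.
After the change, c = 0.98, e = 0.3843, so p* = 1 − 0.3843/0.98 = 0.6079.

0.61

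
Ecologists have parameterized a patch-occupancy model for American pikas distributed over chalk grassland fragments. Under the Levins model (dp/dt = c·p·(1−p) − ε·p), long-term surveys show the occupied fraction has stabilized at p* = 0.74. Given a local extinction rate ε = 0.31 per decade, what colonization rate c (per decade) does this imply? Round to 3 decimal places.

At equilibrium c(1−p*) = ε, so c = ε/(1−p*).
c = 0.31/(1 − 0.74) = 0.31/0.2600 = 1.1923.

1.192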